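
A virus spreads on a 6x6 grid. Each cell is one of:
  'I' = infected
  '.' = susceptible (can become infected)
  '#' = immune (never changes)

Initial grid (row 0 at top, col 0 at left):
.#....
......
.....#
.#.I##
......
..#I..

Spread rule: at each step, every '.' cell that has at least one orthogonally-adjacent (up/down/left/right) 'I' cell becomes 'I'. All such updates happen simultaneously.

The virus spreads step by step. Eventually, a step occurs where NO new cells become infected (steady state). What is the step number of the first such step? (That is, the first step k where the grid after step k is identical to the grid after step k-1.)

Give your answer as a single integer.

Answer: 7

Derivation:
Step 0 (initial): 2 infected
Step 1: +4 new -> 6 infected
Step 2: +6 new -> 12 infected
Step 3: +6 new -> 18 infected
Step 4: +7 new -> 25 infected
Step 5: +4 new -> 29 infected
Step 6: +1 new -> 30 infected
Step 7: +0 new -> 30 infected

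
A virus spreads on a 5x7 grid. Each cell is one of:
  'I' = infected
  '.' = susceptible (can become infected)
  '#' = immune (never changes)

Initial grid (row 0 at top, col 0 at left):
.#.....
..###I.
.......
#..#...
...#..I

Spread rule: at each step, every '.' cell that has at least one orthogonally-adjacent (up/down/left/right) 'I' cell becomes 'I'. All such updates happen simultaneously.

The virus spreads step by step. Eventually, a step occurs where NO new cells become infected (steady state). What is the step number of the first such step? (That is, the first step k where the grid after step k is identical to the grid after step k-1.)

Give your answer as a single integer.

Step 0 (initial): 2 infected
Step 1: +5 new -> 7 infected
Step 2: +6 new -> 13 infected
Step 3: +3 new -> 16 infected
Step 4: +2 new -> 18 infected
Step 5: +2 new -> 20 infected
Step 6: +4 new -> 24 infected
Step 7: +2 new -> 26 infected
Step 8: +2 new -> 28 infected
Step 9: +0 new -> 28 infected

Answer: 9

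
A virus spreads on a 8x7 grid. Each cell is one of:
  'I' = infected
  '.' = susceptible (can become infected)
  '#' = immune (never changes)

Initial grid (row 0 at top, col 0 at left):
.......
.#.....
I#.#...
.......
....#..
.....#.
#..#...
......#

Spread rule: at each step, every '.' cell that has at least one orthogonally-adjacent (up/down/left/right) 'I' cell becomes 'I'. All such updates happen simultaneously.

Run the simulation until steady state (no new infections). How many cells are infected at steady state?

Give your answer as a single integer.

Answer: 48

Derivation:
Step 0 (initial): 1 infected
Step 1: +2 new -> 3 infected
Step 2: +3 new -> 6 infected
Step 3: +4 new -> 10 infected
Step 4: +5 new -> 15 infected
Step 5: +6 new -> 21 infected
Step 6: +7 new -> 28 infected
Step 7: +8 new -> 36 infected
Step 8: +6 new -> 42 infected
Step 9: +4 new -> 46 infected
Step 10: +2 new -> 48 infected
Step 11: +0 new -> 48 infected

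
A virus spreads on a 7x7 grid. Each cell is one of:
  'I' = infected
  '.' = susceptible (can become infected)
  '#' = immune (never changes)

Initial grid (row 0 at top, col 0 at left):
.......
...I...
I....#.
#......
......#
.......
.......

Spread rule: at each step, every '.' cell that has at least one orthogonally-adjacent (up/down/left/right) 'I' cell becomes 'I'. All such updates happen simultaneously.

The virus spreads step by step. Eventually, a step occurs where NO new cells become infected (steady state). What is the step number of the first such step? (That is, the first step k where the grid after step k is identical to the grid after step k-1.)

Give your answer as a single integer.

Step 0 (initial): 2 infected
Step 1: +6 new -> 8 infected
Step 2: +9 new -> 17 infected
Step 3: +7 new -> 24 infected
Step 4: +8 new -> 32 infected
Step 5: +7 new -> 39 infected
Step 6: +4 new -> 43 infected
Step 7: +2 new -> 45 infected
Step 8: +1 new -> 46 infected
Step 9: +0 new -> 46 infected

Answer: 9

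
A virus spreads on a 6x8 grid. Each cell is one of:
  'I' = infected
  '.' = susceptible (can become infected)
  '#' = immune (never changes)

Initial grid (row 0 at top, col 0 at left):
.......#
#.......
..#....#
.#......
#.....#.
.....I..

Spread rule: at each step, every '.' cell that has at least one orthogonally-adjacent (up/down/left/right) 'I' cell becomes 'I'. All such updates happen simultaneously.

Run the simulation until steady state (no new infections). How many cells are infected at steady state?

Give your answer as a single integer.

Answer: 41

Derivation:
Step 0 (initial): 1 infected
Step 1: +3 new -> 4 infected
Step 2: +4 new -> 8 infected
Step 3: +6 new -> 14 infected
Step 4: +7 new -> 21 infected
Step 5: +7 new -> 28 infected
Step 6: +4 new -> 32 infected
Step 7: +2 new -> 34 infected
Step 8: +2 new -> 36 infected
Step 9: +2 new -> 38 infected
Step 10: +2 new -> 40 infected
Step 11: +1 new -> 41 infected
Step 12: +0 new -> 41 infected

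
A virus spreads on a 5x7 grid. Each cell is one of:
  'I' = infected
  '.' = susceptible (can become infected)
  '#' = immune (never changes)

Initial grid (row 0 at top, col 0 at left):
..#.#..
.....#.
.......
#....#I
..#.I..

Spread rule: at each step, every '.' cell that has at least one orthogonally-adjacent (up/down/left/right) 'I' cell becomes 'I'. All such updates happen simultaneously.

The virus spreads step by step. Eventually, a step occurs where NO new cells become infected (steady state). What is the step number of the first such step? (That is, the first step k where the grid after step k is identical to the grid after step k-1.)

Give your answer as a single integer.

Step 0 (initial): 2 infected
Step 1: +5 new -> 7 infected
Step 2: +4 new -> 11 infected
Step 3: +4 new -> 15 infected
Step 4: +4 new -> 19 infected
Step 5: +4 new -> 23 infected
Step 6: +3 new -> 26 infected
Step 7: +2 new -> 28 infected
Step 8: +1 new -> 29 infected
Step 9: +0 new -> 29 infected

Answer: 9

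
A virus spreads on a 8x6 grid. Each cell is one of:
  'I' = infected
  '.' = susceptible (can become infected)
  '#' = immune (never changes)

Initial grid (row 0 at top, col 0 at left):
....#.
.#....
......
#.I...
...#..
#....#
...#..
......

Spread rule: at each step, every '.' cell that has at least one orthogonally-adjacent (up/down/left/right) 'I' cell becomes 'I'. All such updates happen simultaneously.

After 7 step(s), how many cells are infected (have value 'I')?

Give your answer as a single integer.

Answer: 41

Derivation:
Step 0 (initial): 1 infected
Step 1: +4 new -> 5 infected
Step 2: +6 new -> 11 infected
Step 3: +10 new -> 21 infected
Step 4: +9 new -> 30 infected
Step 5: +6 new -> 36 infected
Step 6: +4 new -> 40 infected
Step 7: +1 new -> 41 infected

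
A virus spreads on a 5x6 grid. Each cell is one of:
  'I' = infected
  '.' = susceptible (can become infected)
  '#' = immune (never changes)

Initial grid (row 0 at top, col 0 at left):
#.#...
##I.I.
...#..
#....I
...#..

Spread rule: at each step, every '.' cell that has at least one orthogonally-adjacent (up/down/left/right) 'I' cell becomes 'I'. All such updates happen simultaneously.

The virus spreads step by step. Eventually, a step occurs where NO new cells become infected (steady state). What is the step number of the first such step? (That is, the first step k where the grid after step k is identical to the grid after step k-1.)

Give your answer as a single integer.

Step 0 (initial): 3 infected
Step 1: +8 new -> 11 infected
Step 2: +6 new -> 17 infected
Step 3: +3 new -> 20 infected
Step 4: +1 new -> 21 infected
Step 5: +1 new -> 22 infected
Step 6: +0 new -> 22 infected

Answer: 6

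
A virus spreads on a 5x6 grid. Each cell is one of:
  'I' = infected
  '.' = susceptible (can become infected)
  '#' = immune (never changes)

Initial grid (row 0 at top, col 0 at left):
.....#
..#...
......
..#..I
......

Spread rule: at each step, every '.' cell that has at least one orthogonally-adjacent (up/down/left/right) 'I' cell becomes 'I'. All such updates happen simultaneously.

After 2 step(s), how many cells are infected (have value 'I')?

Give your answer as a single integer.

Step 0 (initial): 1 infected
Step 1: +3 new -> 4 infected
Step 2: +4 new -> 8 infected

Answer: 8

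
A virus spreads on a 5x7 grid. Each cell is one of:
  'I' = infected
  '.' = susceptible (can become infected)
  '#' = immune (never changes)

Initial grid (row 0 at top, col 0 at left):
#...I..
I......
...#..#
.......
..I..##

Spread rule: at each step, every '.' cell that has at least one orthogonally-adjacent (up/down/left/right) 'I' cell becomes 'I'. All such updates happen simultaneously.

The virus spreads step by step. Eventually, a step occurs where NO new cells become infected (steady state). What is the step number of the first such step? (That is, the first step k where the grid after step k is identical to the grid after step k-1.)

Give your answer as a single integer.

Answer: 6

Derivation:
Step 0 (initial): 3 infected
Step 1: +8 new -> 11 infected
Step 2: +14 new -> 25 infected
Step 3: +3 new -> 28 infected
Step 4: +1 new -> 29 infected
Step 5: +1 new -> 30 infected
Step 6: +0 new -> 30 infected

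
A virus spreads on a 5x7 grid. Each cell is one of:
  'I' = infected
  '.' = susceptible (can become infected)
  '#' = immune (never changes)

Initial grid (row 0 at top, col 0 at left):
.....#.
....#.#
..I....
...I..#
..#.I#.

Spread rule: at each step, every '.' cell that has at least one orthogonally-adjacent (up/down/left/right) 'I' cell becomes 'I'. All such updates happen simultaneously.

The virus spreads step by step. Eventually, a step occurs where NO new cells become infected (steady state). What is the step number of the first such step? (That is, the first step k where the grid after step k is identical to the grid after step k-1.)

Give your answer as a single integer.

Answer: 5

Derivation:
Step 0 (initial): 3 infected
Step 1: +6 new -> 9 infected
Step 2: +7 new -> 16 infected
Step 3: +6 new -> 22 infected
Step 4: +5 new -> 27 infected
Step 5: +0 new -> 27 infected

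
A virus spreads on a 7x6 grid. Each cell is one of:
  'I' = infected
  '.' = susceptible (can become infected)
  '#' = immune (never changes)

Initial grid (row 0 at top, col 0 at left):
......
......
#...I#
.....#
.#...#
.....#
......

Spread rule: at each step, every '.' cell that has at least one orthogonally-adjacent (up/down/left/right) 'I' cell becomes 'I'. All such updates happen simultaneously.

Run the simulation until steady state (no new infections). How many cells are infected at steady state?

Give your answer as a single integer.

Step 0 (initial): 1 infected
Step 1: +3 new -> 4 infected
Step 2: +6 new -> 10 infected
Step 3: +7 new -> 17 infected
Step 4: +6 new -> 23 infected
Step 5: +6 new -> 29 infected
Step 6: +4 new -> 33 infected
Step 7: +2 new -> 35 infected
Step 8: +1 new -> 36 infected
Step 9: +0 new -> 36 infected

Answer: 36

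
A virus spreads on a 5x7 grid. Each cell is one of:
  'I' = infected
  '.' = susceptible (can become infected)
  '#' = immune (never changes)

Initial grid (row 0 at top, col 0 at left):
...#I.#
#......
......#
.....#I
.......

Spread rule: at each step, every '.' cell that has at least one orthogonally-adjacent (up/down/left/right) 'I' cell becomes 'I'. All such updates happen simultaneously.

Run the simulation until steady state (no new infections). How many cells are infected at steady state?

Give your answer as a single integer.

Answer: 30

Derivation:
Step 0 (initial): 2 infected
Step 1: +3 new -> 5 infected
Step 2: +4 new -> 9 infected
Step 3: +6 new -> 15 infected
Step 4: +5 new -> 20 infected
Step 5: +4 new -> 24 infected
Step 6: +4 new -> 28 infected
Step 7: +2 new -> 30 infected
Step 8: +0 new -> 30 infected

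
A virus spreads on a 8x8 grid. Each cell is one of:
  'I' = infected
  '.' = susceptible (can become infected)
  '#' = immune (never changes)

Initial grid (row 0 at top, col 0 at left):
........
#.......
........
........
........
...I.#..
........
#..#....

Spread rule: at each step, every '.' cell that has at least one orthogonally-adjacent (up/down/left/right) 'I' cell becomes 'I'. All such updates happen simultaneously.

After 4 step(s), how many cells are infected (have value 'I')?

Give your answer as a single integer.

Answer: 32

Derivation:
Step 0 (initial): 1 infected
Step 1: +4 new -> 5 infected
Step 2: +6 new -> 11 infected
Step 3: +10 new -> 21 infected
Step 4: +11 new -> 32 infected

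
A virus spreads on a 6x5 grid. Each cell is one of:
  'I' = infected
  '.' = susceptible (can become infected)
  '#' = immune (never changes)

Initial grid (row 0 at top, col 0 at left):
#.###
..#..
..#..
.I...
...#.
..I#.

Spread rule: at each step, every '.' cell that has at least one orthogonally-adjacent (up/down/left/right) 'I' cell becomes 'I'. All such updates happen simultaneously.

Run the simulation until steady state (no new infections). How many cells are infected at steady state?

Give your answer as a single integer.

Answer: 22

Derivation:
Step 0 (initial): 2 infected
Step 1: +6 new -> 8 infected
Step 2: +5 new -> 13 infected
Step 3: +4 new -> 17 infected
Step 4: +3 new -> 20 infected
Step 5: +2 new -> 22 infected
Step 6: +0 new -> 22 infected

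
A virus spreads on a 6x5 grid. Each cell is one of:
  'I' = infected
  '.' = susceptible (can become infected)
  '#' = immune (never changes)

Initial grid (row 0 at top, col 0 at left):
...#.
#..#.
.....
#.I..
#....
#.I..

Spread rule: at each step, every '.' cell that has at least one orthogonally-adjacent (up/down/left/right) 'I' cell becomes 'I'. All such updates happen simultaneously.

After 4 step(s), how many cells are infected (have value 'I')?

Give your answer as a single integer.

Answer: 22

Derivation:
Step 0 (initial): 2 infected
Step 1: +6 new -> 8 infected
Step 2: +7 new -> 15 infected
Step 3: +5 new -> 20 infected
Step 4: +2 new -> 22 infected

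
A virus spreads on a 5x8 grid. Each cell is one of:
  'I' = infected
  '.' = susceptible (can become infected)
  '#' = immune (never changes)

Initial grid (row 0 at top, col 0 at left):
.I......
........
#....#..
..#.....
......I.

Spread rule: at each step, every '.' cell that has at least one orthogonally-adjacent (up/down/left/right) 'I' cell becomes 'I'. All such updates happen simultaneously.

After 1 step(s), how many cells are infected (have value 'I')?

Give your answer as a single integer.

Step 0 (initial): 2 infected
Step 1: +6 new -> 8 infected

Answer: 8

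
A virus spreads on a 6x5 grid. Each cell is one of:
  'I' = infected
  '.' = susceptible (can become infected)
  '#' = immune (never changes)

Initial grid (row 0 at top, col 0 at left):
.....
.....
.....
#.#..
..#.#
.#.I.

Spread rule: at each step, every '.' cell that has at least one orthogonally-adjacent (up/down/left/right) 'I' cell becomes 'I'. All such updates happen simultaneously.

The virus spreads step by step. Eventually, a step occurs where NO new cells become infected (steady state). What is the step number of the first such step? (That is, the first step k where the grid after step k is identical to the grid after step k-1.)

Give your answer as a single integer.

Answer: 10

Derivation:
Step 0 (initial): 1 infected
Step 1: +3 new -> 4 infected
Step 2: +1 new -> 5 infected
Step 3: +2 new -> 7 infected
Step 4: +3 new -> 10 infected
Step 5: +4 new -> 14 infected
Step 6: +5 new -> 19 infected
Step 7: +3 new -> 22 infected
Step 8: +2 new -> 24 infected
Step 9: +1 new -> 25 infected
Step 10: +0 new -> 25 infected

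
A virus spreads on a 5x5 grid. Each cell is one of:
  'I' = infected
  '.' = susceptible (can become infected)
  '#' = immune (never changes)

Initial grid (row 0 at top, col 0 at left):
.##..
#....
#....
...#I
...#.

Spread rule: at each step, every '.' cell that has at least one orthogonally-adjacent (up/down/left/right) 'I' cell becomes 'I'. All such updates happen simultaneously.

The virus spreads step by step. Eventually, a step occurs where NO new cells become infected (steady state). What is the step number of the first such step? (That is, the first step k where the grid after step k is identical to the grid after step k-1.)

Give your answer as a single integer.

Step 0 (initial): 1 infected
Step 1: +2 new -> 3 infected
Step 2: +2 new -> 5 infected
Step 3: +3 new -> 8 infected
Step 4: +4 new -> 12 infected
Step 5: +3 new -> 15 infected
Step 6: +2 new -> 17 infected
Step 7: +1 new -> 18 infected
Step 8: +0 new -> 18 infected

Answer: 8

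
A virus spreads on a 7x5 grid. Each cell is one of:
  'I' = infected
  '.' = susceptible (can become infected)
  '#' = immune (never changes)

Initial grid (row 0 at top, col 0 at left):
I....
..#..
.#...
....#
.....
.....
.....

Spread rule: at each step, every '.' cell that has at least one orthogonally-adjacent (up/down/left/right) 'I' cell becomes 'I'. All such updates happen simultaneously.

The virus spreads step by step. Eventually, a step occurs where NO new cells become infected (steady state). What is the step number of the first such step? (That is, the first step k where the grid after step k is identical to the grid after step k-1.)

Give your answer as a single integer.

Step 0 (initial): 1 infected
Step 1: +2 new -> 3 infected
Step 2: +3 new -> 6 infected
Step 3: +2 new -> 8 infected
Step 4: +4 new -> 12 infected
Step 5: +5 new -> 17 infected
Step 6: +6 new -> 23 infected
Step 7: +3 new -> 26 infected
Step 8: +3 new -> 29 infected
Step 9: +2 new -> 31 infected
Step 10: +1 new -> 32 infected
Step 11: +0 new -> 32 infected

Answer: 11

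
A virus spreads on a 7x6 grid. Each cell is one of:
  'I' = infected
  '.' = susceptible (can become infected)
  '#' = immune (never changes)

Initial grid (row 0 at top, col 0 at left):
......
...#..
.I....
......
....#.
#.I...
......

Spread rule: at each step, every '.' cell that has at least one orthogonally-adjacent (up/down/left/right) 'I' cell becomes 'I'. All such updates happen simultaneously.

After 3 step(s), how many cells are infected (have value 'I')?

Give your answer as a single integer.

Step 0 (initial): 2 infected
Step 1: +8 new -> 10 infected
Step 2: +11 new -> 21 infected
Step 3: +8 new -> 29 infected

Answer: 29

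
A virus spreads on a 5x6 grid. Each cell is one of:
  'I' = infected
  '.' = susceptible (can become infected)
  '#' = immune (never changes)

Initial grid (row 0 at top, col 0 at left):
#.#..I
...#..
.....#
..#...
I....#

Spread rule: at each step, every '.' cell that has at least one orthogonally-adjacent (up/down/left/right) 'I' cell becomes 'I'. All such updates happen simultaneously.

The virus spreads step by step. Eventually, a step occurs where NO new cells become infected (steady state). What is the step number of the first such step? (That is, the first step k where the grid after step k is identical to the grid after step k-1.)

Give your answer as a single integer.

Answer: 6

Derivation:
Step 0 (initial): 2 infected
Step 1: +4 new -> 6 infected
Step 2: +5 new -> 11 infected
Step 3: +4 new -> 15 infected
Step 4: +6 new -> 21 infected
Step 5: +3 new -> 24 infected
Step 6: +0 new -> 24 infected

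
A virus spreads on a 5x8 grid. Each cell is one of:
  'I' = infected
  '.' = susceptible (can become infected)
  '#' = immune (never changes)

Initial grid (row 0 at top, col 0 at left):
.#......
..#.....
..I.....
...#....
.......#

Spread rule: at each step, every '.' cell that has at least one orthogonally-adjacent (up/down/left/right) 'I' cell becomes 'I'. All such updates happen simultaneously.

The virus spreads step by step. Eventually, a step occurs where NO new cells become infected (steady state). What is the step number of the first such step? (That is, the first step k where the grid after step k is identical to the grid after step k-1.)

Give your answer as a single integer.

Answer: 8

Derivation:
Step 0 (initial): 1 infected
Step 1: +3 new -> 4 infected
Step 2: +6 new -> 10 infected
Step 3: +8 new -> 18 infected
Step 4: +8 new -> 26 infected
Step 5: +5 new -> 31 infected
Step 6: +4 new -> 35 infected
Step 7: +1 new -> 36 infected
Step 8: +0 new -> 36 infected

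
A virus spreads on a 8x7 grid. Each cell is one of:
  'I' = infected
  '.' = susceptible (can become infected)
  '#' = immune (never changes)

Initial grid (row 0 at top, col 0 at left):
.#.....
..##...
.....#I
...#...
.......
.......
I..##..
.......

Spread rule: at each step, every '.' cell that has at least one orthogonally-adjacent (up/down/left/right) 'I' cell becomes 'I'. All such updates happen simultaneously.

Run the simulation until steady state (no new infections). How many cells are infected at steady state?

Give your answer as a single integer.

Step 0 (initial): 2 infected
Step 1: +5 new -> 7 infected
Step 2: +8 new -> 15 infected
Step 3: +9 new -> 24 infected
Step 4: +10 new -> 34 infected
Step 5: +10 new -> 44 infected
Step 6: +5 new -> 49 infected
Step 7: +0 new -> 49 infected

Answer: 49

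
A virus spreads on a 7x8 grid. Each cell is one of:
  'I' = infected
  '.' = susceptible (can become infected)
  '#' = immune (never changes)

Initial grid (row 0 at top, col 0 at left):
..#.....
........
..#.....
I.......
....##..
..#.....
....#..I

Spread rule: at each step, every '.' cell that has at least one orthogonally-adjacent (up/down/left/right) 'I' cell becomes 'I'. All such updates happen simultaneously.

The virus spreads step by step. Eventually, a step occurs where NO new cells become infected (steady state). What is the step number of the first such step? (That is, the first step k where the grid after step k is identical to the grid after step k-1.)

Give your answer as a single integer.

Step 0 (initial): 2 infected
Step 1: +5 new -> 7 infected
Step 2: +8 new -> 15 infected
Step 3: +9 new -> 24 infected
Step 4: +9 new -> 33 infected
Step 5: +7 new -> 40 infected
Step 6: +6 new -> 46 infected
Step 7: +3 new -> 49 infected
Step 8: +1 new -> 50 infected
Step 9: +0 new -> 50 infected

Answer: 9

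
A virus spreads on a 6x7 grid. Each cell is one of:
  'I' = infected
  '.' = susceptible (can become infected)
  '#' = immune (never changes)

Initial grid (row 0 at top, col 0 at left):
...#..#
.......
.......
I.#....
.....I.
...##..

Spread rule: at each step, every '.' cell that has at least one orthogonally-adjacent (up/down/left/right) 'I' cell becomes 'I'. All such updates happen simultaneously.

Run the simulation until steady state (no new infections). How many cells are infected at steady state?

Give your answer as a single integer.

Step 0 (initial): 2 infected
Step 1: +7 new -> 9 infected
Step 2: +9 new -> 18 infected
Step 3: +9 new -> 27 infected
Step 4: +7 new -> 34 infected
Step 5: +3 new -> 37 infected
Step 6: +0 new -> 37 infected

Answer: 37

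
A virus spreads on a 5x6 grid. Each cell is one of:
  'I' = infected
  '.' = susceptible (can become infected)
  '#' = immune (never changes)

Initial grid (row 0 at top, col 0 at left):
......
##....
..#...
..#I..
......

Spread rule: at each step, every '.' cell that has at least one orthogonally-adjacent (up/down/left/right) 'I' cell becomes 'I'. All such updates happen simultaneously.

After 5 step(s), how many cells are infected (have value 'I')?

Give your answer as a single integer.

Step 0 (initial): 1 infected
Step 1: +3 new -> 4 infected
Step 2: +5 new -> 9 infected
Step 3: +6 new -> 15 infected
Step 4: +5 new -> 20 infected
Step 5: +4 new -> 24 infected

Answer: 24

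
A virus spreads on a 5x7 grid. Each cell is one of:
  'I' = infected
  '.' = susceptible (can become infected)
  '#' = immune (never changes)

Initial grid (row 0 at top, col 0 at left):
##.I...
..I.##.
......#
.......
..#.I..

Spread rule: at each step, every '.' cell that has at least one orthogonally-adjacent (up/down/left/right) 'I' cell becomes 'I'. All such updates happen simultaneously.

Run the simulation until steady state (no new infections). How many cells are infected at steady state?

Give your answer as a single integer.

Step 0 (initial): 3 infected
Step 1: +8 new -> 11 infected
Step 2: +9 new -> 20 infected
Step 3: +5 new -> 25 infected
Step 4: +3 new -> 28 infected
Step 5: +1 new -> 29 infected
Step 6: +0 new -> 29 infected

Answer: 29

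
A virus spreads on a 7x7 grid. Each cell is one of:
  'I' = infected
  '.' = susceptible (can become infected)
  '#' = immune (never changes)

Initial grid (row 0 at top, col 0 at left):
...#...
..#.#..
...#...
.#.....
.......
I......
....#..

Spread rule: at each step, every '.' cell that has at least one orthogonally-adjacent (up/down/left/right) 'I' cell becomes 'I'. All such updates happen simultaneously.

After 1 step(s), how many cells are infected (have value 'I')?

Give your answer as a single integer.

Answer: 4

Derivation:
Step 0 (initial): 1 infected
Step 1: +3 new -> 4 infected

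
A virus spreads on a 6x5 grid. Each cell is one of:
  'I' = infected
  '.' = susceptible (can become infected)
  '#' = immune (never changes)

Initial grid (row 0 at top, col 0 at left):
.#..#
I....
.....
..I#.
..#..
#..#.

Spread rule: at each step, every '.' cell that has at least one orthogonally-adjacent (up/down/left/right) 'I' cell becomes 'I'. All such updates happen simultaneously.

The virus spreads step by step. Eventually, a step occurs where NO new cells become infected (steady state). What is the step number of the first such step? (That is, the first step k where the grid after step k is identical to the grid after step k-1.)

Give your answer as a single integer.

Step 0 (initial): 2 infected
Step 1: +5 new -> 7 infected
Step 2: +5 new -> 12 infected
Step 3: +5 new -> 17 infected
Step 4: +4 new -> 21 infected
Step 5: +1 new -> 22 infected
Step 6: +2 new -> 24 infected
Step 7: +0 new -> 24 infected

Answer: 7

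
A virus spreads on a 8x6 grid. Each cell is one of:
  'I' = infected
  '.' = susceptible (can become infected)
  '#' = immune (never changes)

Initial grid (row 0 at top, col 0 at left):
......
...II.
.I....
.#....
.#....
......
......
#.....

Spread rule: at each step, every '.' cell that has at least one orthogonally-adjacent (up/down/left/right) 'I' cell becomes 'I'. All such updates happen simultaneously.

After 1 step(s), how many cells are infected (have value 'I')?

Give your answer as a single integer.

Step 0 (initial): 3 infected
Step 1: +9 new -> 12 infected

Answer: 12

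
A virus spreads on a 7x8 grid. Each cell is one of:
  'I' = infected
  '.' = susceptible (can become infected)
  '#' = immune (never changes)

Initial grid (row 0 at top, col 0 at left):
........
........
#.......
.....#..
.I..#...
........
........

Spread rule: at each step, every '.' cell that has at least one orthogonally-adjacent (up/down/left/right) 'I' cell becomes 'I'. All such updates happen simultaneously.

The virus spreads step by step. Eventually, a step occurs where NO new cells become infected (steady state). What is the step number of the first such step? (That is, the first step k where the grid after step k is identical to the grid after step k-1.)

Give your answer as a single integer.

Step 0 (initial): 1 infected
Step 1: +4 new -> 5 infected
Step 2: +7 new -> 12 infected
Step 3: +6 new -> 18 infected
Step 4: +7 new -> 25 infected
Step 5: +6 new -> 31 infected
Step 6: +6 new -> 37 infected
Step 7: +6 new -> 43 infected
Step 8: +6 new -> 49 infected
Step 9: +3 new -> 52 infected
Step 10: +1 new -> 53 infected
Step 11: +0 new -> 53 infected

Answer: 11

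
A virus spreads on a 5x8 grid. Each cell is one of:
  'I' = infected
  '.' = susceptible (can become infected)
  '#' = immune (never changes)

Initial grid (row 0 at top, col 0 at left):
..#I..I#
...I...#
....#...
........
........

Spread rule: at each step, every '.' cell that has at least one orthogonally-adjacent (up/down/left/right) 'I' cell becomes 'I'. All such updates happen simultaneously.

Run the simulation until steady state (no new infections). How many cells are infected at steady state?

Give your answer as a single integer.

Answer: 36

Derivation:
Step 0 (initial): 3 infected
Step 1: +6 new -> 9 infected
Step 2: +5 new -> 14 infected
Step 3: +9 new -> 23 infected
Step 4: +8 new -> 31 infected
Step 5: +4 new -> 35 infected
Step 6: +1 new -> 36 infected
Step 7: +0 new -> 36 infected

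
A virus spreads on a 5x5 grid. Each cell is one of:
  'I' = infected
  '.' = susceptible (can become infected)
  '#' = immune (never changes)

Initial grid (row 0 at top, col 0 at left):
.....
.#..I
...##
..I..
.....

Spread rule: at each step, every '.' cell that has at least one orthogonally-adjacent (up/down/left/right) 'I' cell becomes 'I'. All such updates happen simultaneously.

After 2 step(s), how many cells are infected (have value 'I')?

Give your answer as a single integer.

Step 0 (initial): 2 infected
Step 1: +6 new -> 8 infected
Step 2: +7 new -> 15 infected

Answer: 15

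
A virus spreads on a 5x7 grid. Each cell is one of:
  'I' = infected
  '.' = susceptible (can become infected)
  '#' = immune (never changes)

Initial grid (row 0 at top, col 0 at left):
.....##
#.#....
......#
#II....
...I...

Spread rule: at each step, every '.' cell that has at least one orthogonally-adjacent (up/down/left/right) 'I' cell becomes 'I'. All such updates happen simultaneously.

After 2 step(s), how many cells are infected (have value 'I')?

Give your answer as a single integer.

Answer: 15

Derivation:
Step 0 (initial): 3 infected
Step 1: +6 new -> 9 infected
Step 2: +6 new -> 15 infected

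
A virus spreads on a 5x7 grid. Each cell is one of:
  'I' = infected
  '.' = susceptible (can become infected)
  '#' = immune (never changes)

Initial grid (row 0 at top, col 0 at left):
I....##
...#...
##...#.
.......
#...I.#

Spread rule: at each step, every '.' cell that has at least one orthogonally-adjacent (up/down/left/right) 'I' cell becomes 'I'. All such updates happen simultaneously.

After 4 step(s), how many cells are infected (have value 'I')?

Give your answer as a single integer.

Step 0 (initial): 2 infected
Step 1: +5 new -> 7 infected
Step 2: +6 new -> 13 infected
Step 3: +7 new -> 20 infected
Step 4: +5 new -> 25 infected

Answer: 25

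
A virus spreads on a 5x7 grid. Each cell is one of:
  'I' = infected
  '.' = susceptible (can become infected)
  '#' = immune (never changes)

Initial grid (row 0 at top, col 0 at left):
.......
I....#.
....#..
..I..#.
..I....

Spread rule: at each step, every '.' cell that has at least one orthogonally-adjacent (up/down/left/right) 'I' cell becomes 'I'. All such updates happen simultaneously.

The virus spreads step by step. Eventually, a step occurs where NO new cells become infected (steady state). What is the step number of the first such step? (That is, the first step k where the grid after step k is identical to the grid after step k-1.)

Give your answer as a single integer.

Step 0 (initial): 3 infected
Step 1: +8 new -> 11 infected
Step 2: +8 new -> 19 infected
Step 3: +3 new -> 22 infected
Step 4: +3 new -> 25 infected
Step 5: +2 new -> 27 infected
Step 6: +2 new -> 29 infected
Step 7: +3 new -> 32 infected
Step 8: +0 new -> 32 infected

Answer: 8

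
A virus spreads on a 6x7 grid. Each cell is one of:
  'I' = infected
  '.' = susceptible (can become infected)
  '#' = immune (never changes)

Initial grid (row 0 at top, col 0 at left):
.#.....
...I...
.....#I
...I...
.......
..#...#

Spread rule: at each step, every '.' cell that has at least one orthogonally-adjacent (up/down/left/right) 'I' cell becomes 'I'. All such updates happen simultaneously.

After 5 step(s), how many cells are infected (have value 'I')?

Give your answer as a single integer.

Step 0 (initial): 3 infected
Step 1: +9 new -> 12 infected
Step 2: +13 new -> 25 infected
Step 3: +7 new -> 32 infected
Step 4: +5 new -> 37 infected
Step 5: +1 new -> 38 infected

Answer: 38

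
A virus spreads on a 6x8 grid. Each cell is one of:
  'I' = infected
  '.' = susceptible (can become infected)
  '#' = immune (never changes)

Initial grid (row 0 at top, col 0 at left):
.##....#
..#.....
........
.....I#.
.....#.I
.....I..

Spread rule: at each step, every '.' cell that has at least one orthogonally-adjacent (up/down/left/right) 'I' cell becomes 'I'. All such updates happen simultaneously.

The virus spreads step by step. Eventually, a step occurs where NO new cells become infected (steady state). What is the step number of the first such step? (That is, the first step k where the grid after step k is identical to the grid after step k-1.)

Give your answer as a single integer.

Answer: 9

Derivation:
Step 0 (initial): 3 infected
Step 1: +7 new -> 10 infected
Step 2: +7 new -> 17 infected
Step 3: +8 new -> 25 infected
Step 4: +7 new -> 32 infected
Step 5: +5 new -> 37 infected
Step 6: +3 new -> 40 infected
Step 7: +1 new -> 41 infected
Step 8: +1 new -> 42 infected
Step 9: +0 new -> 42 infected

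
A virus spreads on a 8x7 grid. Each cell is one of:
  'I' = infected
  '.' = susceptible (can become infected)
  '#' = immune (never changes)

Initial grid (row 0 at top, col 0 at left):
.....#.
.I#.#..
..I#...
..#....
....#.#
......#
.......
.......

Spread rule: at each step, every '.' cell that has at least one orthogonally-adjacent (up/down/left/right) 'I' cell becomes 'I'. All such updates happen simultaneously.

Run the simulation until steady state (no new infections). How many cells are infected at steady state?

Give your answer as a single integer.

Step 0 (initial): 2 infected
Step 1: +3 new -> 5 infected
Step 2: +4 new -> 9 infected
Step 3: +3 new -> 12 infected
Step 4: +5 new -> 17 infected
Step 5: +4 new -> 21 infected
Step 6: +5 new -> 26 infected
Step 7: +5 new -> 31 infected
Step 8: +5 new -> 36 infected
Step 9: +5 new -> 41 infected
Step 10: +4 new -> 45 infected
Step 11: +2 new -> 47 infected
Step 12: +1 new -> 48 infected
Step 13: +0 new -> 48 infected

Answer: 48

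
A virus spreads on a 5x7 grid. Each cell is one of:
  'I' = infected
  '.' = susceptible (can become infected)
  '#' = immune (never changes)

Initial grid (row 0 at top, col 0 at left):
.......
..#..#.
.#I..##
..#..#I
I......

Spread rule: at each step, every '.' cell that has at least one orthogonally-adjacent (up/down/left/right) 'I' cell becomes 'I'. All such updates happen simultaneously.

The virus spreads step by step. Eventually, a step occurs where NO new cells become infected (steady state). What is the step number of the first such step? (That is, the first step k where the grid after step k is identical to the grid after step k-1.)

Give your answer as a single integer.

Step 0 (initial): 3 infected
Step 1: +4 new -> 7 infected
Step 2: +7 new -> 14 infected
Step 3: +6 new -> 20 infected
Step 4: +4 new -> 24 infected
Step 5: +2 new -> 26 infected
Step 6: +1 new -> 27 infected
Step 7: +1 new -> 28 infected
Step 8: +0 new -> 28 infected

Answer: 8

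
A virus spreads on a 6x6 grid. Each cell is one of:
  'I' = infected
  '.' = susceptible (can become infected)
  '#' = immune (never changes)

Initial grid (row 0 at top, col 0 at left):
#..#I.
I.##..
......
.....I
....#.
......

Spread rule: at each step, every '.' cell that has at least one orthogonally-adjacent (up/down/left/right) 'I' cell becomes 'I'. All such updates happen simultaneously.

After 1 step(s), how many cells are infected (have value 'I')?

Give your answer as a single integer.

Step 0 (initial): 3 infected
Step 1: +7 new -> 10 infected

Answer: 10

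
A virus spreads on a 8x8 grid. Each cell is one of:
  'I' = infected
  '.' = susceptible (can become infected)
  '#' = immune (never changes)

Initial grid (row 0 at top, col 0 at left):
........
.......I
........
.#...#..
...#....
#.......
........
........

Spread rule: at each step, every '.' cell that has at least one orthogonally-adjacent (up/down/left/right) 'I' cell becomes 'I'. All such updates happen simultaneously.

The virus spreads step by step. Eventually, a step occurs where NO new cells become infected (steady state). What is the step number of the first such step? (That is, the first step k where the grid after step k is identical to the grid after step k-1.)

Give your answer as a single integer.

Answer: 14

Derivation:
Step 0 (initial): 1 infected
Step 1: +3 new -> 4 infected
Step 2: +4 new -> 8 infected
Step 3: +5 new -> 13 infected
Step 4: +5 new -> 18 infected
Step 5: +7 new -> 25 infected
Step 6: +8 new -> 33 infected
Step 7: +7 new -> 40 infected
Step 8: +6 new -> 46 infected
Step 9: +5 new -> 51 infected
Step 10: +4 new -> 55 infected
Step 11: +2 new -> 57 infected
Step 12: +2 new -> 59 infected
Step 13: +1 new -> 60 infected
Step 14: +0 new -> 60 infected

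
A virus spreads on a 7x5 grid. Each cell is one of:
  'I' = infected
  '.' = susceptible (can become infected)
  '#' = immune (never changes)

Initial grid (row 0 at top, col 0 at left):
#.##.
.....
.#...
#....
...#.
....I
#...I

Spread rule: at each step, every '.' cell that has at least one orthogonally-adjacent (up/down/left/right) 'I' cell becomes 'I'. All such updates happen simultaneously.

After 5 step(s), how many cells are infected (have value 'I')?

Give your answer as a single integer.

Step 0 (initial): 2 infected
Step 1: +3 new -> 5 infected
Step 2: +3 new -> 8 infected
Step 3: +5 new -> 13 infected
Step 4: +5 new -> 18 infected
Step 5: +5 new -> 23 infected

Answer: 23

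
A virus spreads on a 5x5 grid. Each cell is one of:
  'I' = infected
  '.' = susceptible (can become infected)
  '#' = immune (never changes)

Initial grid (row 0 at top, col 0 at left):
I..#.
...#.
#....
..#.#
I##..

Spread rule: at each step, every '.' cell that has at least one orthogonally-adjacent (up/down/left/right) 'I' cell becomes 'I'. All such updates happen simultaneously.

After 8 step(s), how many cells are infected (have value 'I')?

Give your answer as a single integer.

Answer: 18

Derivation:
Step 0 (initial): 2 infected
Step 1: +3 new -> 5 infected
Step 2: +3 new -> 8 infected
Step 3: +2 new -> 10 infected
Step 4: +1 new -> 11 infected
Step 5: +1 new -> 12 infected
Step 6: +2 new -> 14 infected
Step 7: +2 new -> 16 infected
Step 8: +2 new -> 18 infected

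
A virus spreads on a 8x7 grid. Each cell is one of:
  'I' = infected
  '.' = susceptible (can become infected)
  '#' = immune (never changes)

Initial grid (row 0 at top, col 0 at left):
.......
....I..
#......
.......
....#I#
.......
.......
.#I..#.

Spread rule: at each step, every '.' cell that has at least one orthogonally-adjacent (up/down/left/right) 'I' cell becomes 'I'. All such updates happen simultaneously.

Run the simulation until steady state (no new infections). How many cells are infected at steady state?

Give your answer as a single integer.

Answer: 51

Derivation:
Step 0 (initial): 3 infected
Step 1: +8 new -> 11 infected
Step 2: +15 new -> 26 infected
Step 3: +12 new -> 38 infected
Step 4: +9 new -> 47 infected
Step 5: +3 new -> 50 infected
Step 6: +1 new -> 51 infected
Step 7: +0 new -> 51 infected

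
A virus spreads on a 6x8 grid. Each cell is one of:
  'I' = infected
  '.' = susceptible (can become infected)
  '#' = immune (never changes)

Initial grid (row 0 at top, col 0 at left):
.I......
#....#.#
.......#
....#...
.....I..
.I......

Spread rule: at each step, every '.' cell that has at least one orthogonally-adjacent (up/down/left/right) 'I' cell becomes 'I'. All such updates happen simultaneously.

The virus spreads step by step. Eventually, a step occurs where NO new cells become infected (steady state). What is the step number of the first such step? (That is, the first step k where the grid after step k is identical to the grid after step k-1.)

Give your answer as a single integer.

Step 0 (initial): 3 infected
Step 1: +10 new -> 13 infected
Step 2: +13 new -> 26 infected
Step 3: +11 new -> 37 infected
Step 4: +4 new -> 41 infected
Step 5: +1 new -> 42 infected
Step 6: +1 new -> 43 infected
Step 7: +0 new -> 43 infected

Answer: 7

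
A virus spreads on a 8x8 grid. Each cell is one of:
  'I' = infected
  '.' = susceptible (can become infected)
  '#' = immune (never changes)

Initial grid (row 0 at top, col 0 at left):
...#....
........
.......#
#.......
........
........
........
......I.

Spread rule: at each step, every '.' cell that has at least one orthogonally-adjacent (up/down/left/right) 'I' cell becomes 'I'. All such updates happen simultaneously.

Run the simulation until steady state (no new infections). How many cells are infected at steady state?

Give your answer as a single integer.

Answer: 61

Derivation:
Step 0 (initial): 1 infected
Step 1: +3 new -> 4 infected
Step 2: +4 new -> 8 infected
Step 3: +5 new -> 13 infected
Step 4: +6 new -> 19 infected
Step 5: +7 new -> 26 infected
Step 6: +7 new -> 33 infected
Step 7: +8 new -> 41 infected
Step 8: +7 new -> 48 infected
Step 9: +5 new -> 53 infected
Step 10: +2 new -> 55 infected
Step 11: +3 new -> 58 infected
Step 12: +2 new -> 60 infected
Step 13: +1 new -> 61 infected
Step 14: +0 new -> 61 infected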